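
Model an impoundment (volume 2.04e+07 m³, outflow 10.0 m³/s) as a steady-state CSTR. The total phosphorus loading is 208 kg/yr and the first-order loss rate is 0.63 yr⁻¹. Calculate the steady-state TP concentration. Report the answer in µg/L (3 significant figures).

Outflow Q = 10.0 m³/s × 3.156e+07 s/yr = 3.156e+08 m³/yr.
Steady-state CSTR mass balance: W = Q·C + k·V·C, so C = W/(Q + kV).
Q + kV = 3.156e+08 + 0.63·2.04e+07 = 3.284e+08 m³/yr.
C = 208/3.284e+08 = 6.333e-07 kg/m³ = 0.0006333 mg/L = 0.6333 µg/L.

0.633 µg/L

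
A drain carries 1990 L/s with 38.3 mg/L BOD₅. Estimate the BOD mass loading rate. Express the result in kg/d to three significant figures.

6590 kg/d

1990 L/s = 1.99 m³/s.
Mass flux = Q·C = 1.99 m³/s × 38.3 g/m³ = 76.22 g/s.
= 76.22 g/s × 86.4 = 6585 kg/d.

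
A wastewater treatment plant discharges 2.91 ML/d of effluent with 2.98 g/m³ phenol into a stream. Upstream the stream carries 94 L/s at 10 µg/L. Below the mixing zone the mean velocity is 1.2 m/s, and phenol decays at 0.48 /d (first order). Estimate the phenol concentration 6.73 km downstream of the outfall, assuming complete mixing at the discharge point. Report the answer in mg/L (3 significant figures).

0.769 mg/L

2.91 ML/d = 0.03368 m³/s.
94 L/s = 0.094 m³/s.
10 µg/L = 0.01 mg/L.
After complete mixing, C₀ = (0.03368·2.98 + 0.094·0.01) / 0.1277 = 0.7934 mg/L.
Travel time t = 6730 m / 1.2 m/s = 5608 s = 0.06491 d.
C = 0.7934·exp(−0.48·0.06491) = 0.7934·0.9693 = 0.7691 mg/L.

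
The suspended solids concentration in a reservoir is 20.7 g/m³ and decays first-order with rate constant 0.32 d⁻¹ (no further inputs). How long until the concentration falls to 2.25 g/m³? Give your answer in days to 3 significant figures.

6.94 d

t = ln(C₀/C)/k = ln(20.7/2.25)/0.32 = 2.219/0.32 = 6.935 d.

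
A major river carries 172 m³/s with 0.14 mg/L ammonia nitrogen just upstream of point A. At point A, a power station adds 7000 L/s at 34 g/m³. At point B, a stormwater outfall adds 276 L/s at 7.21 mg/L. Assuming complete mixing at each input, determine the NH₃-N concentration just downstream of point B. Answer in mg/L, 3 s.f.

1.47 mg/L

7000 L/s = 7 m³/s.
After input A: C = (172·0.14 + 7·34) / 179 = 1.464 mg/L.
276 L/s = 0.276 m³/s.
After input B: C = (179·1.464 + 0.276·7.21) / 179.3 = 1.473 mg/L.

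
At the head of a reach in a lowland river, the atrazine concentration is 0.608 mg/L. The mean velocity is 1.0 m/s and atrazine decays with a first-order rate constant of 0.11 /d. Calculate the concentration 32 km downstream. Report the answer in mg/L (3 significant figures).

0.584 mg/L

Travel time t = 32 km / 1.0 m/s = 3.2e+04/1.0 = 3.2e+04 s = 0.3704 d.
First-order decay: C = 0.608·exp(−0.11·0.3704) = 0.608·0.9601 = 0.5837 mg/L.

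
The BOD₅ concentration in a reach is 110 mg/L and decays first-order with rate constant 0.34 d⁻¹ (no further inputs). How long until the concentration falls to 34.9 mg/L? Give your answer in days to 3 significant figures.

t = ln(C₀/C)/k = ln(110/34.9)/0.34 = 1.148/0.34 = 3.376 d.

3.38 d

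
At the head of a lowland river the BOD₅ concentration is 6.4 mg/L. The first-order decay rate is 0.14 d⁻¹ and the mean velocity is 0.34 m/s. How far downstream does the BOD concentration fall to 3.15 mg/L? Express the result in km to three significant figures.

From C = C₀·e^(−kt), t = ln(C₀/C)/k = ln(6.4/3.15)/0.14 = 0.7089/0.14 = 5.064 d.
Distance = v·t = 0.34 m/s × 4.375e+05 s = 1.487e+05 m = 148.7 km.

149 km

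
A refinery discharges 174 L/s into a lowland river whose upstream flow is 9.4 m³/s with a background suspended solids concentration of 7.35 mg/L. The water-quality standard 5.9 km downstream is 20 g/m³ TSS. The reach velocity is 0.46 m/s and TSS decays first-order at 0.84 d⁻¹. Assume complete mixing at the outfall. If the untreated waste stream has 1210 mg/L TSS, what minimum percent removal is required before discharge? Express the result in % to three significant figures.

29.8 %

174 L/s = 0.174 m³/s.
Travel time to the compliance point: t = 5900/0.46 = 1.283e+04 s = 0.1485 d; decay factor exp(−0.84·0.1485) = 0.8828.
So the concentration just after mixing may be at most 20/0.8828 = 22.66 mg/L.
Mass balance: 22.66·9.574 = 0.174·Cₑ + 9.4·7.35.
Cₑ = (216.9 − 69.09) / 0.174 = 849.5 mg/L.
Required removal = 1 − 849.5/1210 = 29.79 %.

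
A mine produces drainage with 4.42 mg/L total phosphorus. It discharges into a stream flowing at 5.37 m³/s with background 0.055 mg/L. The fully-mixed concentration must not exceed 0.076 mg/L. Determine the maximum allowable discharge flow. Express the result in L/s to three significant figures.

Mass balance at complete mixing: C_std·(Q_w + Q_r) = Q_w·C_e + Q_r·C_b.
Rearranging, Q_w = Q_r·(C_std − C_b)/(C_e − C_std) = 5.37·(0.076 − 0.055) / (4.42 − 0.076) = 0.02596 m³/s.
= 25.96 L/s.

26.0 L/s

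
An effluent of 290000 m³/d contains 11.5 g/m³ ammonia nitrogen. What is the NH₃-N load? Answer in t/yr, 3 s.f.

290000 m³/d = 3.356 m³/s.
Mass flux = Q·C = 3.356 m³/s × 11.5 g/m³ = 38.6 g/s.
= 38.6 g/s × 31.56 = 1218 t/yr.

1220 t/yr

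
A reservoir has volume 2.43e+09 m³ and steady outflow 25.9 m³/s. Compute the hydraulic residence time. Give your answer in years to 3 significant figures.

2.97 yr

Q = 25.9 m³/s × 3.156e+07 s/yr = 8.173e+08 m³/yr.
Hydraulic residence time τ = V/Q = 2.43e+09/8.173e+08 = 2.973 yr.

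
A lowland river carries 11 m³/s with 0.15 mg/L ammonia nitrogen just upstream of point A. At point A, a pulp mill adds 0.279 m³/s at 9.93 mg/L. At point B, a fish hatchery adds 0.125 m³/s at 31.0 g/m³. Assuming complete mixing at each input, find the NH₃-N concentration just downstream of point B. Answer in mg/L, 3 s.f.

After input A: C = (11·0.15 + 0.279·9.93) / 11.28 = 0.3919 mg/L.
After input B: C = (11.28·0.3919 + 0.125·31) / 11.4 = 0.7274 mg/L.

0.727 mg/L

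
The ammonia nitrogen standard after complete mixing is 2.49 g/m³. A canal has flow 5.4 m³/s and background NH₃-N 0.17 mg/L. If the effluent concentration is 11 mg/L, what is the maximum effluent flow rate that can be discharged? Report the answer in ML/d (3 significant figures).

Mass balance at complete mixing: C_std·(Q_w + Q_r) = Q_w·C_e + Q_r·C_b.
Rearranging, Q_w = Q_r·(C_std − C_b)/(C_e − C_std) = 5.4·(2.49 − 0.17) / (11 − 2.49) = 1.472 m³/s.
= 127.2 ML/d.

127 ML/d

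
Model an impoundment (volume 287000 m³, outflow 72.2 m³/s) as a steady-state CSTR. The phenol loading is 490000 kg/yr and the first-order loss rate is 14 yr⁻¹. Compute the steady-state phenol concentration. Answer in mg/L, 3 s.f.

Outflow Q = 72.2 m³/s × 3.156e+07 s/yr = 2.278e+09 m³/yr.
Steady-state CSTR mass balance: W = Q·C + k·V·C, so C = W/(Q + kV).
Q + kV = 2.278e+09 + 14·287000 = 2.282e+09 m³/yr.
C = 490000/2.282e+09 = 0.0002147 kg/m³ = 0.2147 mg/L.

0.215 mg/L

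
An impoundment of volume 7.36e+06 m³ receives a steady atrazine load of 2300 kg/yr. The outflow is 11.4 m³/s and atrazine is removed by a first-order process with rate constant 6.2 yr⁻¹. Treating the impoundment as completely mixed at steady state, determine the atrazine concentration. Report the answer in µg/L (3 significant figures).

5.67 µg/L

Outflow Q = 11.4 m³/s × 3.156e+07 s/yr = 3.598e+08 m³/yr.
Steady-state CSTR mass balance: W = Q·C + k·V·C, so C = W/(Q + kV).
Q + kV = 3.598e+08 + 6.2·7.36e+06 = 4.054e+08 m³/yr.
C = 2300/4.054e+08 = 5.674e-06 kg/m³ = 0.005674 mg/L = 5.674 µg/L.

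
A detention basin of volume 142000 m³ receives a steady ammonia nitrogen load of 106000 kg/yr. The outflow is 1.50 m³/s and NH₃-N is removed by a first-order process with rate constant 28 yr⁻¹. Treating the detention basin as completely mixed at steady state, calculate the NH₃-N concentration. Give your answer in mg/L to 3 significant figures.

2.07 mg/L

Outflow Q = 1.50 m³/s × 3.156e+07 s/yr = 4.734e+07 m³/yr.
Steady-state CSTR mass balance: W = Q·C + k·V·C, so C = W/(Q + kV).
Q + kV = 4.734e+07 + 28·142000 = 5.131e+07 m³/yr.
C = 106000/5.131e+07 = 0.002066 kg/m³ = 2.066 mg/L.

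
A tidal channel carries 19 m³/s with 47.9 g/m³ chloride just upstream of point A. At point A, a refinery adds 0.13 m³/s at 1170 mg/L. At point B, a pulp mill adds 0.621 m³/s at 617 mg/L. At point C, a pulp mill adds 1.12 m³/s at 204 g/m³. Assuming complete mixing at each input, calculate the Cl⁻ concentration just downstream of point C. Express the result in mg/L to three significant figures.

After input A: C = (19·47.9 + 0.13·1170) / 19.13 = 55.53 mg/L.
After input B: C = (19.13·55.53 + 0.621·617) / 19.75 = 73.18 mg/L.
After input C: C = (19.75·73.18 + 1.12·204) / 20.87 = 80.2 mg/L.

80.2 mg/L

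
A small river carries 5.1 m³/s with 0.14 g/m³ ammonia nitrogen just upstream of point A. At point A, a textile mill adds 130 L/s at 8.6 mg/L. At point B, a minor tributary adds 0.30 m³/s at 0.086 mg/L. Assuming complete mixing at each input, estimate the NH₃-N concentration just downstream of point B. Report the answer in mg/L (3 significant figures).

0.336 mg/L

130 L/s = 0.13 m³/s.
After input A: C = (5.1·0.14 + 0.13·8.6) / 5.23 = 0.3503 mg/L.
After input B: C = (5.23·0.3503 + 0.3·0.086) / 5.53 = 0.3359 mg/L.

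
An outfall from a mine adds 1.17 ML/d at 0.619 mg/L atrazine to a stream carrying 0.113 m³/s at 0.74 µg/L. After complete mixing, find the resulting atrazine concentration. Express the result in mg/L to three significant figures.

1.17 ML/d = 0.01354 m³/s.
0.74 µg/L = 0.00074 mg/L.
Conservation of mass across the mixing zone: C = (0.01354·0.619 + 0.113·0.00074) / (0.01354 + 0.113) = 0.008466/0.1265 = 0.0669 mg/L.

0.0669 mg/L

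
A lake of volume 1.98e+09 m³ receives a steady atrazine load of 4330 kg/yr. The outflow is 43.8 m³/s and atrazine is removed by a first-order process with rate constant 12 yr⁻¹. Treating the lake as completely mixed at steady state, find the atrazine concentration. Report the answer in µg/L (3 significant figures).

Outflow Q = 43.8 m³/s × 3.156e+07 s/yr = 1.382e+09 m³/yr.
Steady-state CSTR mass balance: W = Q·C + k·V·C, so C = W/(Q + kV).
Q + kV = 1.382e+09 + 12·1.98e+09 = 2.514e+10 m³/yr.
C = 4330/2.514e+10 = 1.722e-07 kg/m³ = 0.0001722 mg/L = 0.1722 µg/L.

0.172 µg/L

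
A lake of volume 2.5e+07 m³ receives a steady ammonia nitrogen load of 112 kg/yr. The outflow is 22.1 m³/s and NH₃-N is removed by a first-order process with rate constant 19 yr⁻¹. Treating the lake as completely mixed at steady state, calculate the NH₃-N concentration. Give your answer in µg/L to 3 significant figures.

0.0955 µg/L

Outflow Q = 22.1 m³/s × 3.156e+07 s/yr = 6.974e+08 m³/yr.
Steady-state CSTR mass balance: W = Q·C + k·V·C, so C = W/(Q + kV).
Q + kV = 6.974e+08 + 19·2.5e+07 = 1.172e+09 m³/yr.
C = 112/1.172e+09 = 9.553e-08 kg/m³ = 9.553e-05 mg/L = 0.09553 µg/L.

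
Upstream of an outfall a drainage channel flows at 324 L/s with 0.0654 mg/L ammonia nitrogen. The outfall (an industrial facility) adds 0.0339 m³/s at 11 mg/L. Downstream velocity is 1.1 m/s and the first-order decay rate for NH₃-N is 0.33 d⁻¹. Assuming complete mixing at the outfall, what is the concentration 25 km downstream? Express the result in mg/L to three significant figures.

324 L/s = 0.324 m³/s.
After complete mixing, C₀ = (0.0339·11 + 0.324·0.0654) / 0.3579 = 1.101 mg/L.
Travel time t = 2.5e+04 m / 1.1 m/s = 2.273e+04 s = 0.263 d.
C = 1.101·exp(−0.33·0.263) = 1.101·0.9169 = 1.01 mg/L.

1.01 mg/L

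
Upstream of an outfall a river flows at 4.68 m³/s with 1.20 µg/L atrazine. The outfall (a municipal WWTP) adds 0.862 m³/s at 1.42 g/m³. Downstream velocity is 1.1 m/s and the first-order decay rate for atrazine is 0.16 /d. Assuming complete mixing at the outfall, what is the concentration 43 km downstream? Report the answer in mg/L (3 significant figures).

0.206 mg/L

1.20 µg/L = 0.0012 mg/L.
After complete mixing, C₀ = (0.862·1.42 + 4.68·0.0012) / 5.542 = 0.2219 mg/L.
Travel time t = 4.3e+04 m / 1.1 m/s = 3.909e+04 s = 0.4524 d.
C = 0.2219·exp(−0.16·0.4524) = 0.2219·0.9302 = 0.2064 mg/L.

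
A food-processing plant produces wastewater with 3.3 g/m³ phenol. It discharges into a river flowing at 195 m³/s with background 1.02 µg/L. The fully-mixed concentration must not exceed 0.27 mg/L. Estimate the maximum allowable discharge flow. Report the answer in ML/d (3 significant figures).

1.02 µg/L = 0.00102 mg/L.
Mass balance at complete mixing: C_std·(Q_w + Q_r) = Q_w·C_e + Q_r·C_b.
Rearranging, Q_w = Q_r·(C_std − C_b)/(C_e − C_std) = 195·(0.27 − 0.00102) / (3.3 − 0.27) = 17.31 m³/s.
= 1496 ML/d.

1500 ML/d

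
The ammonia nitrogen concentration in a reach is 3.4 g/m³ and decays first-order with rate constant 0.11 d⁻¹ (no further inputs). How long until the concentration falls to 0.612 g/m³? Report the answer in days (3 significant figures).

t = ln(C₀/C)/k = ln(3.4/0.612)/0.11 = 1.715/0.11 = 15.59 d.

15.6 d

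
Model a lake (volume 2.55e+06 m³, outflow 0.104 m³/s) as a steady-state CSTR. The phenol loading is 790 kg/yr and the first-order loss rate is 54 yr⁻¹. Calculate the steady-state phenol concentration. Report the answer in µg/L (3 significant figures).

Outflow Q = 0.104 m³/s × 3.156e+07 s/yr = 3.282e+06 m³/yr.
Steady-state CSTR mass balance: W = Q·C + k·V·C, so C = W/(Q + kV).
Q + kV = 3.282e+06 + 54·2.55e+06 = 1.41e+08 m³/yr.
C = 790/1.41e+08 = 5.604e-06 kg/m³ = 0.005604 mg/L = 5.604 µg/L.

5.60 µg/L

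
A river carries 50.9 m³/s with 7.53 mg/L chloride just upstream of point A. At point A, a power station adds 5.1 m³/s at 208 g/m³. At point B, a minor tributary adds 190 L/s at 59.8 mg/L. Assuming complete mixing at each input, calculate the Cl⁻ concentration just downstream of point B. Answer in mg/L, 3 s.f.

After input A: C = (50.9·7.53 + 5.1·208) / 56 = 25.79 mg/L.
190 L/s = 0.19 m³/s.
After input B: C = (56·25.79 + 0.19·59.8) / 56.19 = 25.9 mg/L.

25.9 mg/L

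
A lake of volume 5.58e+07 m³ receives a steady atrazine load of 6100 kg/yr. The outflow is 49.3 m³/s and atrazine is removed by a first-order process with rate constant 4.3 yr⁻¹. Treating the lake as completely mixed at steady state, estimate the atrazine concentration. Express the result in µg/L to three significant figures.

3.40 µg/L

Outflow Q = 49.3 m³/s × 3.156e+07 s/yr = 1.556e+09 m³/yr.
Steady-state CSTR mass balance: W = Q·C + k·V·C, so C = W/(Q + kV).
Q + kV = 1.556e+09 + 4.3·5.58e+07 = 1.796e+09 m³/yr.
C = 6100/1.796e+09 = 3.397e-06 kg/m³ = 0.003397 mg/L = 3.397 µg/L.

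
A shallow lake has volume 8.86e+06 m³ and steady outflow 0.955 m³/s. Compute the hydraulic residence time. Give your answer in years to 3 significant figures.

Q = 0.955 m³/s × 3.156e+07 s/yr = 3.014e+07 m³/yr.
Hydraulic residence time τ = V/Q = 8.86e+06/3.014e+07 = 0.294 yr.

0.294 yr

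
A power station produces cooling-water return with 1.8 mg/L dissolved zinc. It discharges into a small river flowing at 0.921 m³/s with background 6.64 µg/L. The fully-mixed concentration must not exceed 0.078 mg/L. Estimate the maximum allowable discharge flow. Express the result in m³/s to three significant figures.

6.64 µg/L = 0.00664 mg/L.
Mass balance at complete mixing: C_std·(Q_w + Q_r) = Q_w·C_e + Q_r·C_b.
Rearranging, Q_w = Q_r·(C_std − C_b)/(C_e − C_std) = 0.921·(0.078 − 0.00664) / (1.8 − 0.078) = 0.03817 m³/s.

0.0382 m³/s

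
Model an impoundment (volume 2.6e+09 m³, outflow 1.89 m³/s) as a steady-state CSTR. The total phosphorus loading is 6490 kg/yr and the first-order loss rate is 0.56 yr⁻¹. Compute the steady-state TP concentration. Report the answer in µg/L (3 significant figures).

Outflow Q = 1.89 m³/s × 3.156e+07 s/yr = 5.964e+07 m³/yr.
Steady-state CSTR mass balance: W = Q·C + k·V·C, so C = W/(Q + kV).
Q + kV = 5.964e+07 + 0.56·2.6e+09 = 1.516e+09 m³/yr.
C = 6490/1.516e+09 = 4.282e-06 kg/m³ = 0.004282 mg/L = 4.282 µg/L.

4.28 µg/L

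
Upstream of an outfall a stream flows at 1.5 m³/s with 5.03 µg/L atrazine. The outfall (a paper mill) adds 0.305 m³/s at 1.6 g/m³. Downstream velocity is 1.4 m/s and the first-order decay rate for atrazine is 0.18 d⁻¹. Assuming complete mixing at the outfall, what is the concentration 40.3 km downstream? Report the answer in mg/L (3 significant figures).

0.259 mg/L

5.03 µg/L = 0.00503 mg/L.
After complete mixing, C₀ = (0.305·1.6 + 1.5·0.00503) / 1.805 = 0.2745 mg/L.
Travel time t = 4.03e+04 m / 1.4 m/s = 2.879e+04 s = 0.3332 d.
C = 0.2745·exp(−0.18·0.3332) = 0.2745·0.9418 = 0.2586 mg/L.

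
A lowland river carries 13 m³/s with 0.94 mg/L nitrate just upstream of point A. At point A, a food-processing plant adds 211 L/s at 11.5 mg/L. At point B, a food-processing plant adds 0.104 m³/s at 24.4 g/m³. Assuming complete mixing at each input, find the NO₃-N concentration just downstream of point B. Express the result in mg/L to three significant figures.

211 L/s = 0.211 m³/s.
After input A: C = (13·0.94 + 0.211·11.5) / 13.21 = 1.109 mg/L.
After input B: C = (13.21·1.109 + 0.104·24.4) / 13.31 = 1.291 mg/L.

1.29 mg/L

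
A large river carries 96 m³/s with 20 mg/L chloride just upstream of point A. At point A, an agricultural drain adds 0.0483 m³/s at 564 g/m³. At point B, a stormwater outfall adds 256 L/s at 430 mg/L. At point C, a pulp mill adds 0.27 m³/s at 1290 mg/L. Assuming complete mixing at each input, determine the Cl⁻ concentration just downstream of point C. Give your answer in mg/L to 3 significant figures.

After input A: C = (96·20 + 0.0483·564) / 96.05 = 20.27 mg/L.
256 L/s = 0.256 m³/s.
After input B: C = (96.05·20.27 + 0.256·430) / 96.3 = 21.36 mg/L.
After input C: C = (96.3·21.36 + 0.27·1290) / 96.57 = 24.91 mg/L.

24.9 mg/L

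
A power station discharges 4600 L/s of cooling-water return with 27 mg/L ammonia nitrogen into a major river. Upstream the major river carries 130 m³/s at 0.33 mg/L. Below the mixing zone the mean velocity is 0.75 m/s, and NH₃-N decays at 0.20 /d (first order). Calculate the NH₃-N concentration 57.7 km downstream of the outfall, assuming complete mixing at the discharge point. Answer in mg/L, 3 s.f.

4600 L/s = 4.6 m³/s.
After complete mixing, C₀ = (4.6·27 + 130·0.33) / 134.6 = 1.241 mg/L.
Travel time t = 5.77e+04 m / 0.75 m/s = 7.693e+04 s = 0.8904 d.
C = 1.241·exp(−0.20·0.8904) = 1.241·0.8369 = 1.039 mg/L.

1.04 mg/L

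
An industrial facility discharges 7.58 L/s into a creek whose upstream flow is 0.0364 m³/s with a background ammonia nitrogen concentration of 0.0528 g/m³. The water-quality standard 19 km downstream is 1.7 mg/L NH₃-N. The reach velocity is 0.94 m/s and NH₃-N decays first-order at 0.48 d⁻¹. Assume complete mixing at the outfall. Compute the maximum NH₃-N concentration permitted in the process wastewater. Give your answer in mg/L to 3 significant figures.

7.58 L/s = 0.00758 m³/s.
Travel time to the compliance point: t = 1.9e+04/0.94 = 2.021e+04 s = 0.2339 d; decay factor exp(−0.48·0.2339) = 0.8938.
So the concentration just after mixing may be at most 1.7/0.8938 = 1.902 mg/L.
Mass balance: 1.902·0.04398 = 0.00758·Cₑ + 0.0364·0.0528.
Cₑ = (0.08365 − 0.001922) / 0.00758 = 10.78 mg/L.

10.8 mg/L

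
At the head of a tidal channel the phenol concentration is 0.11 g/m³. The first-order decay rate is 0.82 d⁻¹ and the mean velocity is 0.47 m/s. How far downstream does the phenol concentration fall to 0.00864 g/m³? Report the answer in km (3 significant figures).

From C = C₀·e^(−kt), t = ln(C₀/C)/k = ln(0.11/0.00864)/0.82 = 2.544/0.82 = 3.103 d.
Distance = v·t = 0.47 m/s × 2.681e+05 s = 1.26e+05 m = 126 km.

126 km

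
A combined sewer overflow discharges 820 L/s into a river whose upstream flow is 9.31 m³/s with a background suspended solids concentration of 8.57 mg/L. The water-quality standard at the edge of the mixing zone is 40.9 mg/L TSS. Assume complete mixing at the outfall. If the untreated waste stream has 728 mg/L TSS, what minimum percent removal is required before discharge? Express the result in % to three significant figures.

44.0 %

820 L/s = 0.82 m³/s.
Mass balance: 40.9·10.13 = 0.82·Cₑ + 9.31·8.57.
Cₑ = (414.3 − 79.79) / 0.82 = 408 mg/L.
Required removal = 1 − 408/728 = 43.96 %.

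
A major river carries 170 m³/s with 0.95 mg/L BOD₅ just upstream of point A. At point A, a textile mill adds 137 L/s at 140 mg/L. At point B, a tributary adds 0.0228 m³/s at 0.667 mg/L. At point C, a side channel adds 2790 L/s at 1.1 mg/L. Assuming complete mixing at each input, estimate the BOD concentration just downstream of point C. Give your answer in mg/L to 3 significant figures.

137 L/s = 0.137 m³/s.
After input A: C = (170·0.95 + 0.137·140) / 170.1 = 1.062 mg/L.
After input B: C = (170.1·1.062 + 0.0228·0.667) / 170.2 = 1.062 mg/L.
2790 L/s = 2.79 m³/s.
After input C: C = (170.2·1.062 + 2.79·1.1) / 172.9 = 1.063 mg/L.

1.06 mg/L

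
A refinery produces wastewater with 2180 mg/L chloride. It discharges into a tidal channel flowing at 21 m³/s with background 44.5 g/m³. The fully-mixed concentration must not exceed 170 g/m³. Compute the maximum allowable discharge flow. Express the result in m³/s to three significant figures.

Mass balance at complete mixing: C_std·(Q_w + Q_r) = Q_w·C_e + Q_r·C_b.
Rearranging, Q_w = Q_r·(C_std − C_b)/(C_e − C_std) = 21·(170 − 44.5) / (2180 − 170) = 1.311 m³/s.

1.31 m³/s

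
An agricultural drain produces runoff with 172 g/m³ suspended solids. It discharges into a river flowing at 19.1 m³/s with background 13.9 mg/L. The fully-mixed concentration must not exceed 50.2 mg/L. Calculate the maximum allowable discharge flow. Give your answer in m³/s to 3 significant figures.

Mass balance at complete mixing: C_std·(Q_w + Q_r) = Q_w·C_e + Q_r·C_b.
Rearranging, Q_w = Q_r·(C_std − C_b)/(C_e − C_std) = 19.1·(50.2 − 13.9) / (172 − 50.2) = 5.692 m³/s.

5.69 m³/s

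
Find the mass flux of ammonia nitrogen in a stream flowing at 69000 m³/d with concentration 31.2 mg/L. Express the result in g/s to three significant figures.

69000 m³/d = 0.7986 m³/s.
Mass flux = Q·C = 0.7986 m³/s × 31.2 g/m³ = 24.92 g/s.

24.9 g/s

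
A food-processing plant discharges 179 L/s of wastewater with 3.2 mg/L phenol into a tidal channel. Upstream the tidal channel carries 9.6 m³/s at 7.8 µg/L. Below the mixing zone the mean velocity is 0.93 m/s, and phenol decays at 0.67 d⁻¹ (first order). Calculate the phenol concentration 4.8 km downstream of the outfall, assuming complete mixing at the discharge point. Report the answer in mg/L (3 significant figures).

0.0636 mg/L

179 L/s = 0.179 m³/s.
7.8 µg/L = 0.0078 mg/L.
After complete mixing, C₀ = (0.179·3.2 + 9.6·0.0078) / 9.779 = 0.06623 mg/L.
Travel time t = 4800 m / 0.93 m/s = 5161 s = 0.05974 d.
C = 0.06623·exp(−0.67·0.05974) = 0.06623·0.9608 = 0.06363 mg/L.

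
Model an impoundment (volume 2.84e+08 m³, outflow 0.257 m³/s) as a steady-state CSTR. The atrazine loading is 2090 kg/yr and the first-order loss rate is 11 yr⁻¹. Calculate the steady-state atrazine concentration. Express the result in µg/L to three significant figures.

0.667 µg/L

Outflow Q = 0.257 m³/s × 3.156e+07 s/yr = 8.11e+06 m³/yr.
Steady-state CSTR mass balance: W = Q·C + k·V·C, so C = W/(Q + kV).
Q + kV = 8.11e+06 + 11·2.84e+08 = 3.132e+09 m³/yr.
C = 2090/3.132e+09 = 6.673e-07 kg/m³ = 0.0006673 mg/L = 0.6673 µg/L.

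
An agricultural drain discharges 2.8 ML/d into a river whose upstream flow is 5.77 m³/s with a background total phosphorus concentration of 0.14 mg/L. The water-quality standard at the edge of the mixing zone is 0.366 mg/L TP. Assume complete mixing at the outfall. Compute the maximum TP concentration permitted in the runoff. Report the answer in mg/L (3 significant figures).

2.8 ML/d = 0.03241 m³/s.
Mass balance: 0.366·5.802 = 0.03241·Cₑ + 5.77·0.14.
Cₑ = (2.124 − 0.8078) / 0.03241 = 40.6 mg/L.

40.6 mg/L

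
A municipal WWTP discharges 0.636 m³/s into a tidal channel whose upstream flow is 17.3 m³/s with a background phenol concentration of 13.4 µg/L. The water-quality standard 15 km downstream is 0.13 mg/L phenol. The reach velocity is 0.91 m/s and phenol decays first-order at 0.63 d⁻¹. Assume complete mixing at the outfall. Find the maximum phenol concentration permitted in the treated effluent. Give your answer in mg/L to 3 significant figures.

3.77 mg/L

13.4 µg/L = 0.0134 mg/L.
Travel time to the compliance point: t = 1.5e+04/0.91 = 1.648e+04 s = 0.1908 d; decay factor exp(−0.63·0.1908) = 0.8867.
So the concentration just after mixing may be at most 0.13/0.8867 = 0.1466 mg/L.
Mass balance: 0.1466·17.94 = 0.636·Cₑ + 17.3·0.0134.
Cₑ = (2.629 − 0.2318) / 0.636 = 3.77 mg/L.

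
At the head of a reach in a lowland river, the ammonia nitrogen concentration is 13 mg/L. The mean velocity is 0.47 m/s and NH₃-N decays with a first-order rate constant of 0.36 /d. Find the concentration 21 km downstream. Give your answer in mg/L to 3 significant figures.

10.8 mg/L

Travel time t = 21 km / 0.47 m/s = 2.1e+04/0.47 = 4.468e+04 s = 0.5171 d.
First-order decay: C = 13·exp(−0.36·0.5171) = 13·0.8301 = 10.79 mg/L.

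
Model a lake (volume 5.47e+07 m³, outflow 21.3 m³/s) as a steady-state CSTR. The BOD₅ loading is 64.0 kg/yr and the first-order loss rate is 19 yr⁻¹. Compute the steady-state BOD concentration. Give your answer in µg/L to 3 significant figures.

0.0374 µg/L

Outflow Q = 21.3 m³/s × 3.156e+07 s/yr = 6.722e+08 m³/yr.
Steady-state CSTR mass balance: W = Q·C + k·V·C, so C = W/(Q + kV).
Q + kV = 6.722e+08 + 19·5.47e+07 = 1.711e+09 m³/yr.
C = 64.0/1.711e+09 = 3.739e-08 kg/m³ = 3.739e-05 mg/L = 0.03739 µg/L.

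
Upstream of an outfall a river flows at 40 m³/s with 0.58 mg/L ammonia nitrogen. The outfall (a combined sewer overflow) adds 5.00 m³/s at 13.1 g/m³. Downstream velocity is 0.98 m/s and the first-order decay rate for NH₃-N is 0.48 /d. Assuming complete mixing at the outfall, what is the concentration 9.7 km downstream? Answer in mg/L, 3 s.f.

1.87 mg/L

After complete mixing, C₀ = (5·13.1 + 40·0.58) / 45 = 1.971 mg/L.
Travel time t = 9700 m / 0.98 m/s = 9898 s = 0.1146 d.
C = 1.971·exp(−0.48·0.1146) = 1.971·0.9465 = 1.866 mg/L.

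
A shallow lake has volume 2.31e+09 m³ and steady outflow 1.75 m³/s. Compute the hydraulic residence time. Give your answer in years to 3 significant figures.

41.8 yr

Q = 1.75 m³/s × 3.156e+07 s/yr = 5.523e+07 m³/yr.
Hydraulic residence time τ = V/Q = 2.31e+09/5.523e+07 = 41.83 yr.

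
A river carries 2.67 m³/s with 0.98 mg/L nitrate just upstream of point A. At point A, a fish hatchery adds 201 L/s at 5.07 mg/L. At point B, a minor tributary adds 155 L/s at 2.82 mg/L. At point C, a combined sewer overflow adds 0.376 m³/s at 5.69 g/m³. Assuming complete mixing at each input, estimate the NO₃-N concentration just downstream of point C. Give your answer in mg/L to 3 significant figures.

201 L/s = 0.201 m³/s.
After input A: C = (2.67·0.98 + 0.201·5.07) / 2.871 = 1.266 mg/L.
155 L/s = 0.155 m³/s.
After input B: C = (2.871·1.266 + 0.155·2.82) / 3.026 = 1.346 mg/L.
After input C: C = (3.026·1.346 + 0.376·5.69) / 3.402 = 1.826 mg/L.

1.83 mg/L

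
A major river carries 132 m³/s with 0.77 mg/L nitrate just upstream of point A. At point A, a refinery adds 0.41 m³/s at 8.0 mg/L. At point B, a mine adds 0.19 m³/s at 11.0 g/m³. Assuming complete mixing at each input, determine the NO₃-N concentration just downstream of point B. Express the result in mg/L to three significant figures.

After input A: C = (132·0.77 + 0.41·8) / 132.4 = 0.7924 mg/L.
After input B: C = (132.4·0.7924 + 0.19·11) / 132.6 = 0.807 mg/L.

0.807 mg/L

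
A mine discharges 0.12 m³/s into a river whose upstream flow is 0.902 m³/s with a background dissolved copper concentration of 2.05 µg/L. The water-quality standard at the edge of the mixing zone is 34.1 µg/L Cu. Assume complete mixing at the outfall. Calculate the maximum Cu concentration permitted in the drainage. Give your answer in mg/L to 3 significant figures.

0.275 mg/L

2.05 µg/L = 0.00205 mg/L.
34.1 µg/L = 0.0341 mg/L.
Mass balance: 0.0341·1.022 = 0.12·Cₑ + 0.902·0.00205.
Cₑ = (0.03485 − 0.001849) / 0.12 = 0.275 mg/L.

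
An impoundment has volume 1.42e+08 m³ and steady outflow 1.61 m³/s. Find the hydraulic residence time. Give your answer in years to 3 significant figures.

Q = 1.61 m³/s × 3.156e+07 s/yr = 5.081e+07 m³/yr.
Hydraulic residence time τ = V/Q = 1.42e+08/5.081e+07 = 2.795 yr.

2.79 yr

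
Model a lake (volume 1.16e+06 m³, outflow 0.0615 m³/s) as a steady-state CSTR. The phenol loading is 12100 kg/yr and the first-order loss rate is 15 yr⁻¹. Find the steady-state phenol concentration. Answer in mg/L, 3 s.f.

Outflow Q = 0.0615 m³/s × 3.156e+07 s/yr = 1.941e+06 m³/yr.
Steady-state CSTR mass balance: W = Q·C + k·V·C, so C = W/(Q + kV).
Q + kV = 1.941e+06 + 15·1.16e+06 = 1.934e+07 m³/yr.
C = 12100/1.934e+07 = 0.0006256 kg/m³ = 0.6256 mg/L.

0.626 mg/L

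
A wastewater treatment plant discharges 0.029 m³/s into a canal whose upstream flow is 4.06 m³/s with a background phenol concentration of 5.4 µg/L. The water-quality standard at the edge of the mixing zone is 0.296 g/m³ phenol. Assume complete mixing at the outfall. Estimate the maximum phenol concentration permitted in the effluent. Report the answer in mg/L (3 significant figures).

5.4 µg/L = 0.0054 mg/L.
Mass balance: 0.296·4.089 = 0.029·Cₑ + 4.06·0.0054.
Cₑ = (1.21 − 0.02192) / 0.029 = 40.98 mg/L.

41.0 mg/L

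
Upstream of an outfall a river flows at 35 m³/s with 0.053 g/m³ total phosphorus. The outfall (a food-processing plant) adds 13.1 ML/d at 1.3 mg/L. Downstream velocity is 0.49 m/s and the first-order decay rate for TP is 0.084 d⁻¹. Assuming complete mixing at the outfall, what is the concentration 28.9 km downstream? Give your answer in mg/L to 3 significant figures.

0.0551 mg/L

13.1 ML/d = 0.1516 m³/s.
After complete mixing, C₀ = (0.1516·1.3 + 35·0.053) / 35.15 = 0.05838 mg/L.
Travel time t = 2.89e+04 m / 0.49 m/s = 5.898e+04 s = 0.6826 d.
C = 0.05838·exp(−0.084·0.6826) = 0.05838·0.9443 = 0.05513 mg/L.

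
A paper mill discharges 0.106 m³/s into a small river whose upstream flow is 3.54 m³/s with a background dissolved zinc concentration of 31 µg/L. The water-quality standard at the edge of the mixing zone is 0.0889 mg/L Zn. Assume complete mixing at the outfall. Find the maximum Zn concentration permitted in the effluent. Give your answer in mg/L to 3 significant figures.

31 µg/L = 0.031 mg/L.
Mass balance: 0.0889·3.646 = 0.106·Cₑ + 3.54·0.031.
Cₑ = (0.3241 − 0.1097) / 0.106 = 2.023 mg/L.

2.02 mg/L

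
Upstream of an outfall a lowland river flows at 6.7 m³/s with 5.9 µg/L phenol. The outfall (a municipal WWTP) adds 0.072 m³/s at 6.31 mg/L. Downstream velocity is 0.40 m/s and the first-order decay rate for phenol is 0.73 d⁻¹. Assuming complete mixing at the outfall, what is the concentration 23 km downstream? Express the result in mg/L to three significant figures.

5.9 µg/L = 0.0059 mg/L.
After complete mixing, C₀ = (0.072·6.31 + 6.7·0.0059) / 6.772 = 0.07293 mg/L.
Travel time t = 2.3e+04 m / 0.40 m/s = 5.75e+04 s = 0.6655 d.
C = 0.07293·exp(−0.73·0.6655) = 0.07293·0.6152 = 0.04486 mg/L.

0.0449 mg/L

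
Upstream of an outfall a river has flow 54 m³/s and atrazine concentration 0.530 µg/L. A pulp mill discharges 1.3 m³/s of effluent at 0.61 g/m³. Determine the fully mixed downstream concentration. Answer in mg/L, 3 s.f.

0.530 µg/L = 0.00053 mg/L.
By mass balance at complete mixing, C = (1.3·0.61 + 54·0.00053) / (1.3 + 54) = 0.8216/55.3 = 0.01486 mg/L.

0.0149 mg/L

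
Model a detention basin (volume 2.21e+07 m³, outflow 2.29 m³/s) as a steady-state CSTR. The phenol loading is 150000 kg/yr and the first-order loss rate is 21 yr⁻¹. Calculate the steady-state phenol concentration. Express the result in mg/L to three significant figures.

0.280 mg/L

Outflow Q = 2.29 m³/s × 3.156e+07 s/yr = 7.227e+07 m³/yr.
Steady-state CSTR mass balance: W = Q·C + k·V·C, so C = W/(Q + kV).
Q + kV = 7.227e+07 + 21·2.21e+07 = 5.364e+08 m³/yr.
C = 150000/5.364e+08 = 0.0002797 kg/m³ = 0.2797 mg/L.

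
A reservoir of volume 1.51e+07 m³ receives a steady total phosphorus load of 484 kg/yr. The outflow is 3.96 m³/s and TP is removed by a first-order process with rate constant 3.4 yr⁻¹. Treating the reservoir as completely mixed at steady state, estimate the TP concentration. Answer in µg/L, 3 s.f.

2.75 µg/L

Outflow Q = 3.96 m³/s × 3.156e+07 s/yr = 1.25e+08 m³/yr.
Steady-state CSTR mass balance: W = Q·C + k·V·C, so C = W/(Q + kV).
Q + kV = 1.25e+08 + 3.4·1.51e+07 = 1.763e+08 m³/yr.
C = 484/1.763e+08 = 2.745e-06 kg/m³ = 0.002745 mg/L = 2.745 µg/L.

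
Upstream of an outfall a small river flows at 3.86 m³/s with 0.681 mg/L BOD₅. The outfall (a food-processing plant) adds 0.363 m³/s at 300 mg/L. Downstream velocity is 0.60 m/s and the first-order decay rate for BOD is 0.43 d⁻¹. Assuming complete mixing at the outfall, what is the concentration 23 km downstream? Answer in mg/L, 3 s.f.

21.8 mg/L

After complete mixing, C₀ = (0.363·300 + 3.86·0.681) / 4.223 = 26.41 mg/L.
Travel time t = 2.3e+04 m / 0.60 m/s = 3.833e+04 s = 0.4437 d.
C = 26.41·exp(−0.43·0.4437) = 26.41·0.8263 = 21.82 mg/L.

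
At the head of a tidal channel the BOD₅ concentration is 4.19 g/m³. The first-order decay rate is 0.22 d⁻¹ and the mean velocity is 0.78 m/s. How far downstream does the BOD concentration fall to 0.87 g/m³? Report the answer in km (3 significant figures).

482 km

From C = C₀·e^(−kt), t = ln(C₀/C)/k = ln(4.19/0.87)/0.22 = 1.572/0.22 = 7.145 d.
Distance = v·t = 0.78 m/s × 6.174e+05 s = 4.815e+05 m = 481.5 km.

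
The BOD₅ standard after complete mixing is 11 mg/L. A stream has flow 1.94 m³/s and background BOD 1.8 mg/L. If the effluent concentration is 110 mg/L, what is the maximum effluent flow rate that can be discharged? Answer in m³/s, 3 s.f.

0.180 m³/s

Mass balance at complete mixing: C_std·(Q_w + Q_r) = Q_w·C_e + Q_r·C_b.
Rearranging, Q_w = Q_r·(C_std − C_b)/(C_e − C_std) = 1.94·(11 − 1.8) / (110 − 11) = 0.1803 m³/s.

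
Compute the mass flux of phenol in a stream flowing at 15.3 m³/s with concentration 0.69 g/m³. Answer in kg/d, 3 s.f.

Mass flux = Q·C = 15.3 m³/s × 0.69 g/m³ = 10.56 g/s.
= 10.56 g/s × 86.4 = 912.1 kg/d.

912 kg/d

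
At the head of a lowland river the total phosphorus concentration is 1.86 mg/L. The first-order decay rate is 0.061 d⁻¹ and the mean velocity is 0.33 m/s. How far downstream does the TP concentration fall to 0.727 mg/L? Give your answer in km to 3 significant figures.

From C = C₀·e^(−kt), t = ln(C₀/C)/k = ln(1.86/0.727)/0.061 = 0.9394/0.061 = 15.4 d.
Distance = v·t = 0.33 m/s × 1.331e+06 s = 4.391e+05 m = 439.1 km.

439 km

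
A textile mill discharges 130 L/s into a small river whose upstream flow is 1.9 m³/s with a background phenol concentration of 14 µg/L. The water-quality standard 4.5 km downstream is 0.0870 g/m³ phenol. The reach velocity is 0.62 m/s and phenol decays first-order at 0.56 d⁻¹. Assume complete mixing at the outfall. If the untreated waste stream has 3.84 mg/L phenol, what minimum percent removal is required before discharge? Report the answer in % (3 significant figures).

68.2 %

130 L/s = 0.13 m³/s.
14 µg/L = 0.014 mg/L.
Travel time to the compliance point: t = 4500/0.62 = 7258 s = 0.08401 d; decay factor exp(−0.56·0.08401) = 0.954.
So the concentration just after mixing may be at most 0.087/0.954 = 0.09119 mg/L.
Mass balance: 0.09119·2.03 = 0.13·Cₑ + 1.9·0.014.
Cₑ = (0.1851 − 0.0266) / 0.13 = 1.219 mg/L.
Required removal = 1 − 1.219/3.84 = 68.25 %.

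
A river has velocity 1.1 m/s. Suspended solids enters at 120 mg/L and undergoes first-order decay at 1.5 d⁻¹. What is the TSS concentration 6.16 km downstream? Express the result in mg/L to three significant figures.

Travel time t = 6.16 km / 1.1 m/s = 6160/1.1 = 5600 s = 0.06481 d.
First-order decay: C = 120·exp(−1.5·0.06481) = 120·0.9074 = 108.9 mg/L.

109 mg/L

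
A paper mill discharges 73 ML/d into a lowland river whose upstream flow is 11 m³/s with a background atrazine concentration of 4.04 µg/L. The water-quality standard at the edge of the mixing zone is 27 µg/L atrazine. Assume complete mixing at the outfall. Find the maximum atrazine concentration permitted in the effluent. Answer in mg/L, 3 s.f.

73 ML/d = 0.8449 m³/s.
4.04 µg/L = 0.00404 mg/L.
27 µg/L = 0.027 mg/L.
Mass balance: 0.027·11.84 = 0.8449·Cₑ + 11·0.00404.
Cₑ = (0.3198 − 0.04444) / 0.8449 = 0.3259 mg/L.

0.326 mg/L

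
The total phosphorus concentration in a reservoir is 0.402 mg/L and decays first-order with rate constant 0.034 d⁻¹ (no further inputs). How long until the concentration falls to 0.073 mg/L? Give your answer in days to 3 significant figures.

50.2 d

t = ln(C₀/C)/k = ln(0.402/0.073)/0.034 = 1.706/0.034 = 50.18 d.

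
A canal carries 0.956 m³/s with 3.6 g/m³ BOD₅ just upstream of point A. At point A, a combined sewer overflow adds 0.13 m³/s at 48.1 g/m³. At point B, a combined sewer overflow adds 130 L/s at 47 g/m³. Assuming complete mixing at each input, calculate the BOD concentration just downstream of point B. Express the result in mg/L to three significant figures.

After input A: C = (0.956·3.6 + 0.13·48.1) / 1.086 = 8.927 mg/L.
130 L/s = 0.13 m³/s.
After input B: C = (1.086·8.927 + 0.13·47) / 1.216 = 13 mg/L.

13.0 mg/L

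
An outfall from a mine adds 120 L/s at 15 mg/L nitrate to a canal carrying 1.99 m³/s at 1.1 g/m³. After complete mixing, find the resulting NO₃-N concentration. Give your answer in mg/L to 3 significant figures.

120 L/s = 0.12 m³/s.
By mass balance at complete mixing, C = (0.12·15 + 1.99·1.1) / (0.12 + 1.99) = 3.989/2.11 = 1.891 mg/L.

1.89 mg/L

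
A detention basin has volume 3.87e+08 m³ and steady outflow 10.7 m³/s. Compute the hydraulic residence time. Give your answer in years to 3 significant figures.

Q = 10.7 m³/s × 3.156e+07 s/yr = 3.377e+08 m³/yr.
Hydraulic residence time τ = V/Q = 3.87e+08/3.377e+08 = 1.146 yr.

1.15 yr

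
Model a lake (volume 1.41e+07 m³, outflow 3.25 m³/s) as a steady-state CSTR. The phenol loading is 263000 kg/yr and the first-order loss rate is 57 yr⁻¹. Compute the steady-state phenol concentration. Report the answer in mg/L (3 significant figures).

Outflow Q = 3.25 m³/s × 3.156e+07 s/yr = 1.026e+08 m³/yr.
Steady-state CSTR mass balance: W = Q·C + k·V·C, so C = W/(Q + kV).
Q + kV = 1.026e+08 + 57·1.41e+07 = 9.063e+08 m³/yr.
C = 263000/9.063e+08 = 0.0002902 kg/m³ = 0.2902 mg/L.

0.290 mg/L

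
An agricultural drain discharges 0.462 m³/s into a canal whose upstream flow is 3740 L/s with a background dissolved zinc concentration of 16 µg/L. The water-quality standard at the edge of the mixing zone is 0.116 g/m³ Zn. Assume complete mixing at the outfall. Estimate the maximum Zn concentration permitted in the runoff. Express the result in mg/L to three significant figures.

3740 L/s = 3.74 m³/s.
16 µg/L = 0.016 mg/L.
Mass balance: 0.116·4.202 = 0.462·Cₑ + 3.74·0.016.
Cₑ = (0.4874 − 0.05984) / 0.462 = 0.9255 mg/L.

0.926 mg/L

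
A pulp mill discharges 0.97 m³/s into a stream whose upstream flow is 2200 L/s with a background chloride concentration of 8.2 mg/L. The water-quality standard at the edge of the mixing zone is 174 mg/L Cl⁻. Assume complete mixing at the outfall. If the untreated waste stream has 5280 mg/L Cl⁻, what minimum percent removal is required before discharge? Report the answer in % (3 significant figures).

89.6 %

2200 L/s = 2.2 m³/s.
Mass balance: 174·3.17 = 0.97·Cₑ + 2.2·8.2.
Cₑ = (551.6 − 18.04) / 0.97 = 550 mg/L.
Required removal = 1 − 550/5280 = 89.58 %.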